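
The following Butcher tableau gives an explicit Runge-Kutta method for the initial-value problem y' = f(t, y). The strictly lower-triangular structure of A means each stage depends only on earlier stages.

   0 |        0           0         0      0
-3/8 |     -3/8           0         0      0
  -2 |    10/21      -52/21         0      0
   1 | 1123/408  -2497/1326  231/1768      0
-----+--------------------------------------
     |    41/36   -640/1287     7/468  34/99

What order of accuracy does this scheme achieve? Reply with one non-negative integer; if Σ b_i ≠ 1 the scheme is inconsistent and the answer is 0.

b = (41/36, -640/1287, 7/468, 34/99)
c = (0, -3/8, -2, 1)
Ac = (0, 0, 13/14, 121/272)
Σ b_i: 41/36·1 + (-640/1287)·1 + 7/468·1 + 34/99·1 = 1 ✓
b·c: (-640/1287)·(-3/8) + 7/468·(-2) + 34/99·1 = 1/2 ✓
b·c²: (-640/1287)·9/64 + 7/468·4 + 34/99·1 = 1/3 ✓
b·Ac: 7/468·13/14 + 34/99·121/272 = 1/6 ✓
b·c³: (-640/1287)·(-27/512) + 7/468·(-8) + 34/99·1 = 1/4 ✓
b·(c∘Ac): 7/468·(-13/7) + 34/99·121/272 = 1/8 ✓
b·Ac²: 7/468·(-39/112) + 34/99·33/128 = 1/12 ✓
b·A²c: 34/99·33/272 = 1/24 ✓; 4 stages ⇒ order 4.

4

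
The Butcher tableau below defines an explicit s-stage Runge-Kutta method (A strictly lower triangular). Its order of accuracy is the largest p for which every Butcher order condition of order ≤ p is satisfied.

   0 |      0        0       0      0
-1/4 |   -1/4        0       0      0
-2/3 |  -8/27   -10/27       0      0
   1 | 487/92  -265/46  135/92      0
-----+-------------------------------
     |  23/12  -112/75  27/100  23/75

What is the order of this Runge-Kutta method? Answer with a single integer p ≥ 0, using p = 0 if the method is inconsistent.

4

b = (23/12, -112/75, 27/100, 23/75)
c = (0, -1/4, -2/3, 1)
Ac = (0, 0, 5/54, 85/184)
Σ b_i: 23/12·1 + (-112/75)·1 + 27/100·1 + 23/75·1 = 1 ✓
b·c: (-112/75)·(-1/4) + 27/100·(-2/3) + 23/75·1 = 1/2 ✓
b·c²: (-112/75)·1/16 + 27/100·4/9 + 23/75·1 = 1/3 ✓
b·Ac: 27/100·5/54 + 23/75·85/184 = 1/6 ✓
b·c³: (-112/75)·(-1/64) + 27/100·(-8/27) + 23/75·1 = 1/4 ✓
b·(c∘Ac): 27/100·(-5/81) + 23/75·85/184 = 1/8 ✓
b·Ac²: 27/100·(-5/216) + 23/75·215/736 = 1/12 ✓
b·A²c: 23/75·25/184 = 1/24 ✓; 4 stages ⇒ order 4.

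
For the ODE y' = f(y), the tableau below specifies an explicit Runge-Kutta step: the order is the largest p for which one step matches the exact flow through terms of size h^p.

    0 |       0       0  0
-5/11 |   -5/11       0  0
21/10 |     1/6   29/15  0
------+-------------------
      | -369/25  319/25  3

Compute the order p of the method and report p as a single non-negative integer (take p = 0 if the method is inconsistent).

b = (-369/25, 319/25, 3)
c = (0, -5/11, 21/10)
Ac = (0, 0, -29/33)
Σ b_i: (-369/25)·1 + 319/25·1 + 3·1 = 1 ✓
b·c: 319/25·(-5/11) + 3·21/10 = 1/2 ✓
b·c²: 319/25·25/121 + 3·441/100 = 17453/1100 ≠ 1/3 ⇒ order 2.
b·Ac: 3·(-29/33) = -29/11 ≠ 1/6

2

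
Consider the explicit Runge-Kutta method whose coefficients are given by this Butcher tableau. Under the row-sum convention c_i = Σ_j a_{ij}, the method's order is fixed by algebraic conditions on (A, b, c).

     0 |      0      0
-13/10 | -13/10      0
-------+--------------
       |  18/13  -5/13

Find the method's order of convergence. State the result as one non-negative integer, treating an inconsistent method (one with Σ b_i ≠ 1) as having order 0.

b = (18/13, -5/13)
c = (0, -13/10)
Σ b_i: 18/13·1 + (-5/13)·1 = 1 ✓
b·c: (-5/13)·(-13/10) = 1/2 ✓; 2 stages ⇒ order 2.

2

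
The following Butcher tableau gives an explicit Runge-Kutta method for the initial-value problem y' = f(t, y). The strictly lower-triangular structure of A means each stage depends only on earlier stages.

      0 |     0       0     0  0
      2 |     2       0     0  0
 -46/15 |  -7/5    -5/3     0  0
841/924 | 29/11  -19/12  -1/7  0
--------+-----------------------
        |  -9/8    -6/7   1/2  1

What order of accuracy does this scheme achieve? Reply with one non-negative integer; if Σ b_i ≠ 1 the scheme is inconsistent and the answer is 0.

0

b = (-9/8, -6/7, 1/2, 1)
c = (0, 2, -46/15, 841/924)
Ac = (0, 0, -10/3, -191/70)
Σ b_i: (-9/8)·1 + (-6/7)·1 + 1/2·1 + 1·1 = -27/56 ≠ 1 ⇒ order 0.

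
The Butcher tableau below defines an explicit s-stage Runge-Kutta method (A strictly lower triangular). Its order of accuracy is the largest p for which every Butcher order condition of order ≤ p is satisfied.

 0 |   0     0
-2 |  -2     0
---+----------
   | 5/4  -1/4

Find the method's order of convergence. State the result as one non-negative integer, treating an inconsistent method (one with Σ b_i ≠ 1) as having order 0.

2

b = (5/4, -1/4)
c = (0, -2)
Σ b_i: 5/4·1 + (-1/4)·1 = 1 ✓
b·c: (-1/4)·(-2) = 1/2 ✓; 2 stages ⇒ order 2.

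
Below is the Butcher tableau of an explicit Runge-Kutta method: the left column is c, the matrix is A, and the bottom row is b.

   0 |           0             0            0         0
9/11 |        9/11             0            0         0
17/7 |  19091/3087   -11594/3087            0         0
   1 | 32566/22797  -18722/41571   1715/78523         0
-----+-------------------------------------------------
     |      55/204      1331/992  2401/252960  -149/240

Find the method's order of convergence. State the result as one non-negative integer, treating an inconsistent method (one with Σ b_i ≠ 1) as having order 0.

4

b = (55/204, 1331/992, 2401/252960, -149/240)
c = (0, 9/11, 17/7, 1)
Ac = (0, 0, -1054/343, -47/149)
Σ b_i: 55/204·1 + 1331/992·1 + 2401/252960·1 + (-149/240)·1 = 1 ✓
b·c: 1331/992·9/11 + 2401/252960·17/7 + (-149/240)·1 = 1/2 ✓
b·c²: 1331/992·81/121 + 2401/252960·289/49 + (-149/240)·1 = 1/3 ✓
b·Ac: 2401/252960·(-1054/343) + (-149/240)·(-47/149) = 1/6 ✓
b·c³: 1331/992·729/1331 + 2401/252960·4913/343 + (-149/240)·1 = 1/4 ✓
b·(c∘Ac): 2401/252960·(-17918/2401) + (-149/240)·(-47/149) = 1/8 ✓
b·Ac²: 2401/252960·(-9486/3773) + (-149/240)·(-283/1639) = 1/12 ✓
b·A²c: (-149/240)·(-10/149) = 1/24 ✓; 4 stages ⇒ order 4.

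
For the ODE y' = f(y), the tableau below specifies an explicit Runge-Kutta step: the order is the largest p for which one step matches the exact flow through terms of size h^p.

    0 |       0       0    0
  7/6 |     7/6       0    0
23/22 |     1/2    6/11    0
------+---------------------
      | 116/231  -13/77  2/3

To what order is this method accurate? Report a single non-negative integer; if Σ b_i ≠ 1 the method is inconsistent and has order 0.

2

b = (116/231, -13/77, 2/3)
c = (0, 7/6, 23/22)
Ac = (0, 0, 7/11)
Σ b_i: 116/231·1 + (-13/77)·1 + 2/3·1 = 1 ✓
b·c: (-13/77)·7/6 + 2/3·23/22 = 1/2 ✓
b·c²: (-13/77)·49/36 + 2/3·529/484 = 2173/4356 ≠ 1/3 ⇒ order 2.
b·Ac: 2/3·7/11 = 14/33 ≠ 1/6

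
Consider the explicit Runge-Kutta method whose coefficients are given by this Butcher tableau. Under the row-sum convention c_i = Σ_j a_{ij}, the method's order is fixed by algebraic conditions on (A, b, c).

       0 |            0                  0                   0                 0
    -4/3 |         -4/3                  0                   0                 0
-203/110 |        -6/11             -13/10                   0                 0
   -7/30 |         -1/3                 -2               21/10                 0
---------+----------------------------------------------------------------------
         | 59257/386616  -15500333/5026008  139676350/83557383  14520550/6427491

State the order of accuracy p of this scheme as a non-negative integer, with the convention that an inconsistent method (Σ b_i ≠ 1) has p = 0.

3

b = (59257/386616, -15500333/5026008, 139676350/83557383, 14520550/6427491)
c = (0, -4/3, -203/110, -7/30)
Ac = (0, 0, 26/15, -3989/3300)
Σ b_i: 59257/386616·1 + (-15500333/5026008)·1 + 139676350/83557383·1 + 14520550/6427491·1 = 1 ✓
b·c: (-15500333/5026008)·(-4/3) + 139676350/83557383·(-203/110) + 14520550/6427491·(-7/30) = 1/2 ✓
b·c²: (-15500333/5026008)·16/9 + 139676350/83557383·41209/12100 + 14520550/6427491·49/900 = 1/3 ✓
b·Ac: 139676350/83557383·26/15 + 14520550/6427491·(-3989/3300) = 1/6 ✓
b·c³: (-15500333/5026008)·(-64/27) + 139676350/83557383·(-8365427/1331000) + 14520550/6427491·(-343/27000) = -154280603/47843730 ≠ 1/4 ⇒ order 3.
b·(c∘Ac): 139676350/83557383·(-2639/825) + 14520550/6427491·27923/99000 = -40971409/8698860 ≠ 1/8
b·Ac²: 139676350/83557383·(-104/45) + 14520550/6427491·3916501/1089000 = 2582546081/606020580 ≠ 1/12
b·A²c: 14520550/6427491·91/25 = 7550686/918213 ≠ 1/24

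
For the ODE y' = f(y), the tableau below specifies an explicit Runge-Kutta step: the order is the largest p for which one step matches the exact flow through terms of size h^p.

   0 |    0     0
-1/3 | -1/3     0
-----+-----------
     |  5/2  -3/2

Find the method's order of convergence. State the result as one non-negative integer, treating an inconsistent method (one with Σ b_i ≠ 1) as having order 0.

2

b = (5/2, -3/2)
c = (0, -1/3)
Σ b_i: 5/2·1 + (-3/2)·1 = 1 ✓
b·c: (-3/2)·(-1/3) = 1/2 ✓; 2 stages ⇒ order 2.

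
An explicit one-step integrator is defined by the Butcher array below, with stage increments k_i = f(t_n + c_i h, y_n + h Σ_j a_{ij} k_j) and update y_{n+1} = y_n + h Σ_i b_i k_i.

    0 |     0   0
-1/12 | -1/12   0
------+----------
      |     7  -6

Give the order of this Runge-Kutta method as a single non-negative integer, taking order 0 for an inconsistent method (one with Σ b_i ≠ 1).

2

b = (7, -6)
c = (0, -1/12)
Σ b_i: 7·1 + (-6)·1 = 1 ✓
b·c: (-6)·(-1/12) = 1/2 ✓; 2 stages ⇒ order 2.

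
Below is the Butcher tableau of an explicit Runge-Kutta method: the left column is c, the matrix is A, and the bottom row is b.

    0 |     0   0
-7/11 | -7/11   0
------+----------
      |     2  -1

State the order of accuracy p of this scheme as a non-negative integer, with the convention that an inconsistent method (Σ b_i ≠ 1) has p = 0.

1

b = (2, -1)
c = (0, -7/11)
Σ b_i: 2·1 + (-1)·1 = 1 ✓
b·c: (-1)·(-7/11) = 7/11 ≠ 1/2 ⇒ order 1.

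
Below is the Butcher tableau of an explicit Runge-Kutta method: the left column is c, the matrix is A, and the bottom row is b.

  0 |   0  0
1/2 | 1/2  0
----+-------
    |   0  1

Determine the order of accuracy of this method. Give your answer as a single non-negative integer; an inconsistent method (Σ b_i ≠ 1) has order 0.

b = (0, 1)
c = (0, 1/2)
Σ b_i: 1·1 = 1 ✓
b·c: 1·1/2 = 1/2 ✓; 2 stages ⇒ order 2.

2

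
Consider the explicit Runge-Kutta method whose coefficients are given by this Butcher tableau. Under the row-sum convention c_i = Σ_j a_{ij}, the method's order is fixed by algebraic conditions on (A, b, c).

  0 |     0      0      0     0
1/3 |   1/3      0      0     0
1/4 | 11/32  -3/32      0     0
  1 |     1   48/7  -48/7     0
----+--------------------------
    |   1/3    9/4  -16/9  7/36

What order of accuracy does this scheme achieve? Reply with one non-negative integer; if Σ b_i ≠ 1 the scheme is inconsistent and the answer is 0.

b = (1/3, 9/4, -16/9, 7/36)
c = (0, 1/3, 1/4, 1)
Ac = (0, 0, -1/32, 4/7)
Σ b_i: 1/3·1 + 9/4·1 + (-16/9)·1 + 7/36·1 = 1 ✓
b·c: 9/4·1/3 + (-16/9)·1/4 + 7/36·1 = 1/2 ✓
b·c²: 9/4·1/9 + (-16/9)·1/16 + 7/36·1 = 1/3 ✓
b·Ac: (-16/9)·(-1/32) + 7/36·4/7 = 1/6 ✓
b·c³: 9/4·1/27 + (-16/9)·1/64 + 7/36·1 = 1/4 ✓
b·(c∘Ac): (-16/9)·(-1/128) + 7/36·4/7 = 1/8 ✓
b·Ac²: (-16/9)·(-1/96) + 7/36·1/3 = 1/12 ✓
b·A²c: 7/36·3/14 = 1/24 ✓; 4 stages ⇒ order 4.

4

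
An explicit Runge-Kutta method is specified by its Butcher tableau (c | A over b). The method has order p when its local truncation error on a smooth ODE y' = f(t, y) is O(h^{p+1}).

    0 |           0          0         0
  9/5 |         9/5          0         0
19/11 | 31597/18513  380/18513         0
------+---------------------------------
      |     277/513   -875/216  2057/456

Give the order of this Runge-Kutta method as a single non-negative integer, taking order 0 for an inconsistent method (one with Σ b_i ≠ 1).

3

b = (277/513, -875/216, 2057/456)
c = (0, 9/5, 19/11)
Ac = (0, 0, 76/2057)
Σ b_i: 277/513·1 + (-875/216)·1 + 2057/456·1 = 1 ✓
b·c: (-875/216)·9/5 + 2057/456·19/11 = 1/2 ✓
b·c²: (-875/216)·81/25 + 2057/456·361/121 = 1/3 ✓
b·Ac: 2057/456·76/2057 = 1/6 ✓; 3 stages ⇒ order 3.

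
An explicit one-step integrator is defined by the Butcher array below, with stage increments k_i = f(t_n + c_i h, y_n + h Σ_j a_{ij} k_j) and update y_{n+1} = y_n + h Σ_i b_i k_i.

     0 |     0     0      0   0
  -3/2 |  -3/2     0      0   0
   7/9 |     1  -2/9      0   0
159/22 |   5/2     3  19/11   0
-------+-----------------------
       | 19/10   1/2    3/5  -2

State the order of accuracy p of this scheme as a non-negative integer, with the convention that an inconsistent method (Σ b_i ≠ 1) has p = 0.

1

b = (19/10, 1/2, 3/5, -2)
c = (0, -3/2, 7/9, 159/22)
Ac = (0, 0, 1/3, -625/198)
Σ b_i: 19/10·1 + 1/2·1 + 3/5·1 + (-2)·1 = 1 ✓
b·c: 1/2·(-3/2) + 3/5·7/9 + (-2)·159/22 = -9727/660 ≠ 1/2 ⇒ order 1.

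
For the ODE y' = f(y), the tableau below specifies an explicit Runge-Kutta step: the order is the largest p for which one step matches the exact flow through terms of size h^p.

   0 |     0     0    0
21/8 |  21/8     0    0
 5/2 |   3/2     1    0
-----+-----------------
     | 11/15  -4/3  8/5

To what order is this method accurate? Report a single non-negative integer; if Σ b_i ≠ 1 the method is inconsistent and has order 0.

b = (11/15, -4/3, 8/5)
c = (0, 21/8, 5/2)
Ac = (0, 0, 21/8)
Σ b_i: 11/15·1 + (-4/3)·1 + 8/5·1 = 1 ✓
b·c: (-4/3)·21/8 + 8/5·5/2 = 1/2 ✓
b·c²: (-4/3)·441/64 + 8/5·25/4 = 13/16 ≠ 1/3 ⇒ order 2.
b·Ac: 8/5·21/8 = 21/5 ≠ 1/6

2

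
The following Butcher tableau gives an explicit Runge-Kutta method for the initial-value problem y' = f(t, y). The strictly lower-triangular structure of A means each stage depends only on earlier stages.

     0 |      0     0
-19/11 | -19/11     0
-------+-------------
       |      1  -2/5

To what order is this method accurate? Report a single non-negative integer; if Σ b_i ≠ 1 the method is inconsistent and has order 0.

b = (1, -2/5)
c = (0, -19/11)
Σ b_i: 1·1 + (-2/5)·1 = 3/5 ≠ 1 ⇒ order 0.

0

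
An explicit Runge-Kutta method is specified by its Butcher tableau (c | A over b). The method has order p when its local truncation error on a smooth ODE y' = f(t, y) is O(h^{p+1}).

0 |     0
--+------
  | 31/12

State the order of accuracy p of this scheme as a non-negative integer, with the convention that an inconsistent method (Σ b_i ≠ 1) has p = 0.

b = (31/12)
c = (0)
Σ b_i: 31/12·1 = 31/12 ≠ 1 ⇒ order 0.

0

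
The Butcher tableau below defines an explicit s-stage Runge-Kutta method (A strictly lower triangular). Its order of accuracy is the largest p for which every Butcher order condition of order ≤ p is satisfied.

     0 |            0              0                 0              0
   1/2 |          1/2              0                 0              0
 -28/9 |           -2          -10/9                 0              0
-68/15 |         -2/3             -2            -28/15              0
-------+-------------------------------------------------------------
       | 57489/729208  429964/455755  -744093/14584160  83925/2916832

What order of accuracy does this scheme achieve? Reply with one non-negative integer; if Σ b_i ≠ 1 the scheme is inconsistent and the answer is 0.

b = (57489/729208, 429964/455755, -744093/14584160, 83925/2916832)
c = (0, 1/2, -28/9, -68/15)
Ac = (0, 0, -5/9, 649/135)
Σ b_i: 57489/729208·1 + 429964/455755·1 + (-744093/14584160)·1 + 83925/2916832·1 = 1 ✓
b·c: 429964/455755·1/2 + (-744093/14584160)·(-28/9) + 83925/2916832·(-68/15) = 1/2 ✓
b·c²: 429964/455755·1/4 + (-744093/14584160)·784/81 + 83925/2916832·4624/225 = 1/3 ✓
b·Ac: (-744093/14584160)·(-5/9) + 83925/2916832·649/135 = 1/6 ✓
b·c³: 429964/455755·1/8 + (-744093/14584160)·(-21952/729) + 83925/2916832·(-314432/3375) = -25258559/24610770 ≠ 1/4 ⇒ order 3.
b·(c∘Ac): (-744093/14584160)·140/81 + 83925/2916832·(-44132/2025) = -586756/820359 ≠ 1/8
b·Ac²: (-744093/14584160)·(-5/18) + 83925/2916832·(-45119/2430) = -2559833/4922154 ≠ 1/12
b·A²c: 83925/2916832·28/27 = 65275/2187624 ≠ 1/24

3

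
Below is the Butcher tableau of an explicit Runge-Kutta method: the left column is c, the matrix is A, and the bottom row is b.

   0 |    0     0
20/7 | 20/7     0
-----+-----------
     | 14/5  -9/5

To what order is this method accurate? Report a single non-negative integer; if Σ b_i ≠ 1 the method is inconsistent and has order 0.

b = (14/5, -9/5)
c = (0, 20/7)
Σ b_i: 14/5·1 + (-9/5)·1 = 1 ✓
b·c: (-9/5)·20/7 = -36/7 ≠ 1/2 ⇒ order 1.

1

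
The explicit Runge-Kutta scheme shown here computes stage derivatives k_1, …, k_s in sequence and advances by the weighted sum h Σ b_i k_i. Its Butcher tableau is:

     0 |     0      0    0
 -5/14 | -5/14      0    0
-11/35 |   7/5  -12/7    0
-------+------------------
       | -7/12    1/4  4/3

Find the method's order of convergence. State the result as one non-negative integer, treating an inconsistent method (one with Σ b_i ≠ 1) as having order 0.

b = (-7/12, 1/4, 4/3)
c = (0, -5/14, -11/35)
Ac = (0, 0, 30/49)
Σ b_i: (-7/12)·1 + 1/4·1 + 4/3·1 = 1 ✓
b·c: 1/4·(-5/14) + 4/3·(-11/35) = -61/120 ≠ 1/2 ⇒ order 1.

1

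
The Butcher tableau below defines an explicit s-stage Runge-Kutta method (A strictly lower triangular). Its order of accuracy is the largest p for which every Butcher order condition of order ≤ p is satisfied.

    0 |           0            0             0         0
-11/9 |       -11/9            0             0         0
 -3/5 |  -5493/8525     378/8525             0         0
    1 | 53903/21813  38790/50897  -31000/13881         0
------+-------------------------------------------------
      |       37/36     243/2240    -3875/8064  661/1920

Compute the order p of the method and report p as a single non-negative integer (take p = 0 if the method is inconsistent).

4

b = (37/36, 243/2240, -3875/8064, 661/1920)
c = (0, -11/9, -3/5, 1)
Ac = (0, 0, -42/775, 270/661)
Σ b_i: 37/36·1 + 243/2240·1 + (-3875/8064)·1 + 661/1920·1 = 1 ✓
b·c: 243/2240·(-11/9) + (-3875/8064)·(-3/5) + 661/1920·1 = 1/2 ✓
b·c²: 243/2240·121/81 + (-3875/8064)·9/25 + 661/1920·1 = 1/3 ✓
b·Ac: (-3875/8064)·(-42/775) + 661/1920·270/661 = 1/6 ✓
b·c³: 243/2240·(-1331/729) + (-3875/8064)·(-27/125) + 661/1920·1 = 1/4 ✓
b·(c∘Ac): (-3875/8064)·126/3875 + 661/1920·270/661 = 1/8 ✓
b·Ac²: (-3875/8064)·154/2325 + 661/1920·1990/5949 = 1/12 ✓
b·A²c: 661/1920·80/661 = 1/24 ✓; 4 stages ⇒ order 4.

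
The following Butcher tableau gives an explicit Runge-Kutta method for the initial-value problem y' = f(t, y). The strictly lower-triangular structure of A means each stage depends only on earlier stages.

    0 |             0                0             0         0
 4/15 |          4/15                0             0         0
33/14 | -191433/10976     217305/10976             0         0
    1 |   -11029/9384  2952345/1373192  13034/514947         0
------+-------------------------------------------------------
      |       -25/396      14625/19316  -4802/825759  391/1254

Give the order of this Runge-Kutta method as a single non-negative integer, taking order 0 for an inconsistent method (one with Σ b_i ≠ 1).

b = (-25/396, 14625/19316, -4802/825759, 391/1254)
c = (0, 4/15, 33/14, 1)
Ac = (0, 0, 14487/2744, 495/782)
Σ b_i: (-25/396)·1 + 14625/19316·1 + (-4802/825759)·1 + 391/1254·1 = 1 ✓
b·c: 14625/19316·4/15 + (-4802/825759)·33/14 + 391/1254·1 = 1/2 ✓
b·c²: 14625/19316·16/225 + (-4802/825759)·1089/196 + 391/1254·1 = 1/3 ✓
b·Ac: (-4802/825759)·14487/2744 + 391/1254·495/782 = 1/6 ✓
b·c³: 14625/19316·64/3375 + (-4802/825759)·35937/2744 + 391/1254·1 = 1/4 ✓
b·(c∘Ac): (-4802/825759)·478071/38416 + 391/1254·495/782 = 1/8 ✓
b·Ac²: (-4802/825759)·4829/3430 + 391/1254·3443/11730 = 1/12 ✓
b·A²c: 391/1254·209/1564 = 1/24 ✓; 4 stages ⇒ order 4.

4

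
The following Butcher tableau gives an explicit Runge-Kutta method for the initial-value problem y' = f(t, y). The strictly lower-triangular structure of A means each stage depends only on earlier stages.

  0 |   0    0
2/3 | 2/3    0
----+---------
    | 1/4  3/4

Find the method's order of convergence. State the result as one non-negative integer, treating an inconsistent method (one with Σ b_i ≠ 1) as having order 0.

b = (1/4, 3/4)
c = (0, 2/3)
Σ b_i: 1/4·1 + 3/4·1 = 1 ✓
b·c: 3/4·2/3 = 1/2 ✓; 2 stages ⇒ order 2.

2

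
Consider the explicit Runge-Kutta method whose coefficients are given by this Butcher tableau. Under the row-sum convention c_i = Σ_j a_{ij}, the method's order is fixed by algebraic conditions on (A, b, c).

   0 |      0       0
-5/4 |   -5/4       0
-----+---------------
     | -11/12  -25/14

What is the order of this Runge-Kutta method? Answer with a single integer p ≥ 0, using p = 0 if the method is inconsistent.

b = (-11/12, -25/14)
c = (0, -5/4)
Σ b_i: (-11/12)·1 + (-25/14)·1 = -227/84 ≠ 1 ⇒ order 0.

0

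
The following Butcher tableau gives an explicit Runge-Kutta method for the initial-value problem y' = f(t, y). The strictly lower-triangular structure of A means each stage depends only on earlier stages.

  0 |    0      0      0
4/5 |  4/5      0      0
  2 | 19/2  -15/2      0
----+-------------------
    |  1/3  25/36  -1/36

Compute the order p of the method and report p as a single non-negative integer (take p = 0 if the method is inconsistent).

b = (1/3, 25/36, -1/36)
c = (0, 4/5, 2)
Ac = (0, 0, -6)
Σ b_i: 1/3·1 + 25/36·1 + (-1/36)·1 = 1 ✓
b·c: 25/36·4/5 + (-1/36)·2 = 1/2 ✓
b·c²: 25/36·16/25 + (-1/36)·4 = 1/3 ✓
b·Ac: (-1/36)·(-6) = 1/6 ✓; 3 stages ⇒ order 3.

3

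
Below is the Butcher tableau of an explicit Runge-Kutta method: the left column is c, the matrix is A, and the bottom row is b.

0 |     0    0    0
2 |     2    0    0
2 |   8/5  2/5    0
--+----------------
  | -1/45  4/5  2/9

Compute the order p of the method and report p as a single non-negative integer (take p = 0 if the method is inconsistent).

b = (-1/45, 4/5, 2/9)
c = (0, 2, 2)
Ac = (0, 0, 4/5)
Σ b_i: (-1/45)·1 + 4/5·1 + 2/9·1 = 1 ✓
b·c: 4/5·2 + 2/9·2 = 92/45 ≠ 1/2 ⇒ order 1.

1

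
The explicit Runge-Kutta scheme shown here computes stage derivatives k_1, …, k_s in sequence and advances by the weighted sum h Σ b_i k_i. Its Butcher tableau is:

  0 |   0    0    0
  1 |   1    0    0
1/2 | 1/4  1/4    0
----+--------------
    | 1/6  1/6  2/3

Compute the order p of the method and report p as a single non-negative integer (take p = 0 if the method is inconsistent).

b = (1/6, 1/6, 2/3)
c = (0, 1, 1/2)
Ac = (0, 0, 1/4)
Σ b_i: 1/6·1 + 1/6·1 + 2/3·1 = 1 ✓
b·c: 1/6·1 + 2/3·1/2 = 1/2 ✓
b·c²: 1/6·1 + 2/3·1/4 = 1/3 ✓
b·Ac: 2/3·1/4 = 1/6 ✓; 3 stages ⇒ order 3.

3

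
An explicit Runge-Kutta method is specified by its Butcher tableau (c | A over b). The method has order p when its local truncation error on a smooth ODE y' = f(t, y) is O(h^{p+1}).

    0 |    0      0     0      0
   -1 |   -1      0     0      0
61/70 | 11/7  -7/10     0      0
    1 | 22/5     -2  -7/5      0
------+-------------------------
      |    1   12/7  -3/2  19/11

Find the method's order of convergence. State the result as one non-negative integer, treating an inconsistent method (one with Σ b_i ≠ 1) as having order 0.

0

b = (1, 12/7, -3/2, 19/11)
c = (0, -1, 61/70, 1)
Ac = (0, 0, 7/10, 39/50)
Σ b_i: 1·1 + 12/7·1 + (-3/2)·1 + 19/11·1 = 453/154 ≠ 1 ⇒ order 0.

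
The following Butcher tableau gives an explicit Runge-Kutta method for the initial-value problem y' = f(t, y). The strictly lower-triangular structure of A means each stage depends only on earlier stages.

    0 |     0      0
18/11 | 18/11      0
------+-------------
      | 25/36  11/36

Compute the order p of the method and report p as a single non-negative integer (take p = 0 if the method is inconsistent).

2

b = (25/36, 11/36)
c = (0, 18/11)
Σ b_i: 25/36·1 + 11/36·1 = 1 ✓
b·c: 11/36·18/11 = 1/2 ✓; 2 stages ⇒ order 2.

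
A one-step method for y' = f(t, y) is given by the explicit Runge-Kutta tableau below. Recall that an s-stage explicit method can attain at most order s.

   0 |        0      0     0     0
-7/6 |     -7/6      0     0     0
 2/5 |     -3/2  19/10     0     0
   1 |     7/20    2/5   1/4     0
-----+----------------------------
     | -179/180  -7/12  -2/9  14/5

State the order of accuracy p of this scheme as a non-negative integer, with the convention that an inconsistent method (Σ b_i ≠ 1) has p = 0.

1

b = (-179/180, -7/12, -2/9, 14/5)
c = (0, -7/6, 2/5, 1)
Ac = (0, 0, -133/60, -11/30)
Σ b_i: (-179/180)·1 + (-7/12)·1 + (-2/9)·1 + 14/5·1 = 1 ✓
b·c: (-7/12)·(-7/6) + (-2/9)·2/5 + 14/5·1 = 407/120 ≠ 1/2 ⇒ order 1.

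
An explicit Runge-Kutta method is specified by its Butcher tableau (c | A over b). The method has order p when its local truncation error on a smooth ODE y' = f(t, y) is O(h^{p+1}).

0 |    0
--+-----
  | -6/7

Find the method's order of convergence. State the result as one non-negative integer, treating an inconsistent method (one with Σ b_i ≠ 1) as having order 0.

b = (-6/7)
c = (0)
Σ b_i: (-6/7)·1 = -6/7 ≠ 1 ⇒ order 0.

0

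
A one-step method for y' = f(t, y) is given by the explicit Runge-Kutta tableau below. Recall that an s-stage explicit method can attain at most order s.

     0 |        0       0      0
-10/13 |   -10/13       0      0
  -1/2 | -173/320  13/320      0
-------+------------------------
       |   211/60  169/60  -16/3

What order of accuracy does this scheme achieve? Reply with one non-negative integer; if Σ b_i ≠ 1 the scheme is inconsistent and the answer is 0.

3

b = (211/60, 169/60, -16/3)
c = (0, -10/13, -1/2)
Ac = (0, 0, -1/32)
Σ b_i: 211/60·1 + 169/60·1 + (-16/3)·1 = 1 ✓
b·c: 169/60·(-10/13) + (-16/3)·(-1/2) = 1/2 ✓
b·c²: 169/60·100/169 + (-16/3)·1/4 = 1/3 ✓
b·Ac: (-16/3)·(-1/32) = 1/6 ✓; 3 stages ⇒ order 3.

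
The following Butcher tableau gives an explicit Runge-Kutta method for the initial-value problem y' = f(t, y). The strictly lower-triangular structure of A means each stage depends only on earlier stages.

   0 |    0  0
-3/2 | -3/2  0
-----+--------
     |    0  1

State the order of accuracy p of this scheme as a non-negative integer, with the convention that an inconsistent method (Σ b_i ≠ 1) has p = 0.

b = (0, 1)
c = (0, -3/2)
Σ b_i: 1·1 = 1 ✓
b·c: 1·(-3/2) = -3/2 ≠ 1/2 ⇒ order 1.

1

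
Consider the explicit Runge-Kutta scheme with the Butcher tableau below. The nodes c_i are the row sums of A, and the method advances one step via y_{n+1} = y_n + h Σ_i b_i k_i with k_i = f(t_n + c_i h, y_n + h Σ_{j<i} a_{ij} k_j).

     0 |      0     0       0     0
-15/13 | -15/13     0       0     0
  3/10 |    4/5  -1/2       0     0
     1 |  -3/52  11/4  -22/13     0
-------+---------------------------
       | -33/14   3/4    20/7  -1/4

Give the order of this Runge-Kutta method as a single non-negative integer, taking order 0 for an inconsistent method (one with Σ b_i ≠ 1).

b = (-33/14, 3/4, 20/7, -1/4)
c = (0, -15/13, 3/10, 1)
Ac = (0, 0, 15/26, -957/260)
Σ b_i: (-33/14)·1 + 3/4·1 + 20/7·1 + (-1/4)·1 = 1 ✓
b·c: 3/4·(-15/13) + 20/7·3/10 + (-1/4)·1 = -47/182 ≠ 1/2 ⇒ order 1.

1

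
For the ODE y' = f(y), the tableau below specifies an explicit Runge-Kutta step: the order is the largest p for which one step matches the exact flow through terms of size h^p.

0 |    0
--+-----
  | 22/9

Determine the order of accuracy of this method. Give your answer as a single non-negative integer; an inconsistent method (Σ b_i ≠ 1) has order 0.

0

b = (22/9)
c = (0)
Σ b_i: 22/9·1 = 22/9 ≠ 1 ⇒ order 0.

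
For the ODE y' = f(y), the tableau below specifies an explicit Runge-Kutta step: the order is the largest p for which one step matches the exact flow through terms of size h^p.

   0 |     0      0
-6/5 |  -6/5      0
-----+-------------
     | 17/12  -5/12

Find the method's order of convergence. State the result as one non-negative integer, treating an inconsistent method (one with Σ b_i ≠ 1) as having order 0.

2

b = (17/12, -5/12)
c = (0, -6/5)
Σ b_i: 17/12·1 + (-5/12)·1 = 1 ✓
b·c: (-5/12)·(-6/5) = 1/2 ✓; 2 stages ⇒ order 2.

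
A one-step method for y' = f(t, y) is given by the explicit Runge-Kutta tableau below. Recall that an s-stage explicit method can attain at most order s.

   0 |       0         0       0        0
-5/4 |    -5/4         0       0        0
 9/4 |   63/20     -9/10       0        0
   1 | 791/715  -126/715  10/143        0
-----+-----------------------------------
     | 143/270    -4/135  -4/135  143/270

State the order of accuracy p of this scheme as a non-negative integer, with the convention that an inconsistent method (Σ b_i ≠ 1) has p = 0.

b = (143/270, -4/135, -4/135, 143/270)
c = (0, -5/4, 9/4, 1)
Ac = (0, 0, 9/8, 54/143)
Σ b_i: 143/270·1 + (-4/135)·1 + (-4/135)·1 + 143/270·1 = 1 ✓
b·c: (-4/135)·(-5/4) + (-4/135)·9/4 + 143/270·1 = 1/2 ✓
b·c²: (-4/135)·25/16 + (-4/135)·81/16 + 143/270·1 = 1/3 ✓
b·Ac: (-4/135)·9/8 + 143/270·54/143 = 1/6 ✓
b·c³: (-4/135)·(-125/64) + (-4/135)·729/64 + 143/270·1 = 1/4 ✓
b·(c∘Ac): (-4/135)·81/32 + 143/270·54/143 = 1/8 ✓
b·Ac²: (-4/135)·(-45/32) + 143/270·45/572 = 1/12 ✓
b·A²c: 143/270·45/572 = 1/24 ✓; 4 stages ⇒ order 4.

4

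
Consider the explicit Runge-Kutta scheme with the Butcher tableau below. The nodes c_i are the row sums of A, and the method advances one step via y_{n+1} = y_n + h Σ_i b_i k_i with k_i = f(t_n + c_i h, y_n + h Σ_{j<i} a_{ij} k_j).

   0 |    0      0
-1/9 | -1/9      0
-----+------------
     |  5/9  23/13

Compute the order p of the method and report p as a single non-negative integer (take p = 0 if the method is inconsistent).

0

b = (5/9, 23/13)
c = (0, -1/9)
Σ b_i: 5/9·1 + 23/13·1 = 272/117 ≠ 1 ⇒ order 0.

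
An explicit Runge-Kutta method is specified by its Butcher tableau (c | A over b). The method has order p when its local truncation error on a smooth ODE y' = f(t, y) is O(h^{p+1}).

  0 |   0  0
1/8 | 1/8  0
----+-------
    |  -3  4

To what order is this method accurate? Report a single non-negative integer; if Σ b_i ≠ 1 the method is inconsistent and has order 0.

b = (-3, 4)
c = (0, 1/8)
Σ b_i: (-3)·1 + 4·1 = 1 ✓
b·c: 4·1/8 = 1/2 ✓; 2 stages ⇒ order 2.

2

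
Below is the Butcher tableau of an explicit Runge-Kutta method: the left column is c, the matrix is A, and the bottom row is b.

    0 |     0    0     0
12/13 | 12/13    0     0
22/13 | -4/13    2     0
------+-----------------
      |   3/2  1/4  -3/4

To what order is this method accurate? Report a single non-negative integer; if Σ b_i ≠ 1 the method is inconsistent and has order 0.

b = (3/2, 1/4, -3/4)
c = (0, 12/13, 22/13)
Ac = (0, 0, 24/13)
Σ b_i: 3/2·1 + 1/4·1 + (-3/4)·1 = 1 ✓
b·c: 1/4·12/13 + (-3/4)·22/13 = -27/26 ≠ 1/2 ⇒ order 1.

1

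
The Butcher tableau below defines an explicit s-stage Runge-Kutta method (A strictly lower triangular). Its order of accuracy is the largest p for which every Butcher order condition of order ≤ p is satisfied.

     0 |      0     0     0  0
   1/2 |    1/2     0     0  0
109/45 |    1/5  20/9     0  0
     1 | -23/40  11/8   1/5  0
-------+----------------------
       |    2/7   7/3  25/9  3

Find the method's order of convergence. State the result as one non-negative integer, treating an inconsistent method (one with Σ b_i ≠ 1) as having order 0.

b = (2/7, 7/3, 25/9, 3)
c = (0, 1/2, 109/45, 1)
Ac = (0, 0, 10/9, 4219/3600)
Σ b_i: 2/7·1 + 7/3·1 + 25/9·1 + 3·1 = 529/63 ≠ 1 ⇒ order 0.

0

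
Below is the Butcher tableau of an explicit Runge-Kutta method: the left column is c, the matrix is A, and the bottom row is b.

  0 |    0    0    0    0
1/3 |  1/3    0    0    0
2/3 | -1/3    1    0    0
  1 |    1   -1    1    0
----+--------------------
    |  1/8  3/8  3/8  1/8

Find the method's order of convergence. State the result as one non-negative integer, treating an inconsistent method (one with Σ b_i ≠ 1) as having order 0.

4

b = (1/8, 3/8, 3/8, 1/8)
c = (0, 1/3, 2/3, 1)
Ac = (0, 0, 1/3, 1/3)
Σ b_i: 1/8·1 + 3/8·1 + 3/8·1 + 1/8·1 = 1 ✓
b·c: 3/8·1/3 + 3/8·2/3 + 1/8·1 = 1/2 ✓
b·c²: 3/8·1/9 + 3/8·4/9 + 1/8·1 = 1/3 ✓
b·Ac: 3/8·1/3 + 1/8·1/3 = 1/6 ✓
b·c³: 3/8·1/27 + 3/8·8/27 + 1/8·1 = 1/4 ✓
b·(c∘Ac): 3/8·2/9 + 1/8·1/3 = 1/8 ✓
b·Ac²: 3/8·1/9 + 1/8·1/3 = 1/12 ✓
b·A²c: 1/8·1/3 = 1/24 ✓; 4 stages ⇒ order 4.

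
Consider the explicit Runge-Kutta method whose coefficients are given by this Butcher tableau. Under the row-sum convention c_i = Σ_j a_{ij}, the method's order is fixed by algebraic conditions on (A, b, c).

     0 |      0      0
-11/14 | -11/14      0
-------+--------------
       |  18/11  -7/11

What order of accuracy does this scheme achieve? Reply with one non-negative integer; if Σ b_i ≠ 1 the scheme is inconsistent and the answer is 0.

2

b = (18/11, -7/11)
c = (0, -11/14)
Σ b_i: 18/11·1 + (-7/11)·1 = 1 ✓
b·c: (-7/11)·(-11/14) = 1/2 ✓; 2 stages ⇒ order 2.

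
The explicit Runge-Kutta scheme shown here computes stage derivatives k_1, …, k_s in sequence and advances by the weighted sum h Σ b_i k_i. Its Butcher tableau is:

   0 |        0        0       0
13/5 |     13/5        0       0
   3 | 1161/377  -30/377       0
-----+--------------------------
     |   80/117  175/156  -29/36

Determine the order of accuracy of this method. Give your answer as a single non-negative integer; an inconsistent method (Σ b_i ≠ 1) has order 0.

b = (80/117, 175/156, -29/36)
c = (0, 13/5, 3)
Ac = (0, 0, -6/29)
Σ b_i: 80/117·1 + 175/156·1 + (-29/36)·1 = 1 ✓
b·c: 175/156·13/5 + (-29/36)·3 = 1/2 ✓
b·c²: 175/156·169/25 + (-29/36)·9 = 1/3 ✓
b·Ac: (-29/36)·(-6/29) = 1/6 ✓; 3 stages ⇒ order 3.

3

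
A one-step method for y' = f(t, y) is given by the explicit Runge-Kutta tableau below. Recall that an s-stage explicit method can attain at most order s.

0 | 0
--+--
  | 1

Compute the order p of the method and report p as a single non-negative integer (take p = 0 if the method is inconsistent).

b = (1)
c = (0)
Σ b_i: 1·1 = 1 ✓; 1 stage ⇒ order 1.

1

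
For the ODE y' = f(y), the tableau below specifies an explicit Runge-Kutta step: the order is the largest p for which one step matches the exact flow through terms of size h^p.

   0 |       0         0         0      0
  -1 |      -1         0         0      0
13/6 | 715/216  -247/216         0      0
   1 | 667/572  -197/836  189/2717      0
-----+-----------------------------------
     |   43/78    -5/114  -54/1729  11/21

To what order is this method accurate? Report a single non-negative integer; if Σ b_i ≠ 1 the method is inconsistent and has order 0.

b = (43/78, -5/114, -54/1729, 11/21)
c = (0, -1, 13/6, 1)
Ac = (0, 0, 247/216, 17/44)
Σ b_i: 43/78·1 + (-5/114)·1 + (-54/1729)·1 + 11/21·1 = 1 ✓
b·c: (-5/114)·(-1) + (-54/1729)·13/6 + 11/21·1 = 1/2 ✓
b·c²: (-5/114)·1 + (-54/1729)·169/36 + 11/21·1 = 1/3 ✓
b·Ac: (-54/1729)·247/216 + 11/21·17/44 = 1/6 ✓
b·c³: (-5/114)·(-1) + (-54/1729)·2197/216 + 11/21·1 = 1/4 ✓
b·(c∘Ac): (-54/1729)·3211/1296 + 11/21·17/44 = 1/8 ✓
b·Ac²: (-54/1729)·(-247/216) + 11/21·1/11 = 1/12 ✓
b·A²c: 11/21·7/88 = 1/24 ✓; 4 stages ⇒ order 4.

4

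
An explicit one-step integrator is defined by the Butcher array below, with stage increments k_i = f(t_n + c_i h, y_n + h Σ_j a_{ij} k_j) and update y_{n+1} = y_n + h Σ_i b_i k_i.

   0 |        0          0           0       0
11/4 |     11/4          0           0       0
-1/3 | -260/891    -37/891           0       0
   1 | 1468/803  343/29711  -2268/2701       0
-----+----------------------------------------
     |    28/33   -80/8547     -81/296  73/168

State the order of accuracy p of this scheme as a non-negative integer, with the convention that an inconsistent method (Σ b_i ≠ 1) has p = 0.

4

b = (28/33, -80/8547, -81/296, 73/168)
c = (0, 11/4, -1/3, 1)
Ac = (0, 0, -37/324, 91/292)
Σ b_i: 28/33·1 + (-80/8547)·1 + (-81/296)·1 + 73/168·1 = 1 ✓
b·c: (-80/8547)·11/4 + (-81/296)·(-1/3) + 73/168·1 = 1/2 ✓
b·c²: (-80/8547)·121/16 + (-81/296)·1/9 + 73/168·1 = 1/3 ✓
b·Ac: (-81/296)·(-37/324) + 73/168·91/292 = 1/6 ✓
b·c³: (-80/8547)·1331/64 + (-81/296)·(-1/27) + 73/168·1 = 1/4 ✓
b·(c∘Ac): (-81/296)·37/972 + 73/168·91/292 = 1/8 ✓
b·Ac²: (-81/296)·(-407/1296) + 73/168·(-7/1168) = 1/12 ✓
b·A²c: 73/168·7/73 = 1/24 ✓; 4 stages ⇒ order 4.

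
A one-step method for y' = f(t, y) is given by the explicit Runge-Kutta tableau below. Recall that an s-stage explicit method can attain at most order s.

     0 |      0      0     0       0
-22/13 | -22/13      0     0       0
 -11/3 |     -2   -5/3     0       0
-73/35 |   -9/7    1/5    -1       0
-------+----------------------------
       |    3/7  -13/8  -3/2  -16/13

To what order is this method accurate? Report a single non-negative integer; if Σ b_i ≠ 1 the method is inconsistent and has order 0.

b = (3/7, -13/8, -3/2, -16/13)
c = (0, -22/13, -11/3, -73/35)
Ac = (0, 0, 110/39, 649/195)
Σ b_i: 3/7·1 + (-13/8)·1 + (-3/2)·1 + (-16/13)·1 = -2859/728 ≠ 1 ⇒ order 0.

0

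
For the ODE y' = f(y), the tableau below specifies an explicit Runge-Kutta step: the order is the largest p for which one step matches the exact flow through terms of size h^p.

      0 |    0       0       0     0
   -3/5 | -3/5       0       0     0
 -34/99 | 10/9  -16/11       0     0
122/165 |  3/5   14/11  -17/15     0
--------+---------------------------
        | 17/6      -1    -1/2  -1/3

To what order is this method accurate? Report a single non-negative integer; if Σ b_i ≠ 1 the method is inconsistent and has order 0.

b = (17/6, -1, -1/2, -1/3)
c = (0, -3/5, -34/99, 122/165)
Ac = (0, 0, 48/55, -556/1485)
Σ b_i: 17/6·1 + (-1)·1 + (-1/2)·1 + (-1/3)·1 = 1 ✓
b·c: (-1)·(-3/5) + (-1/2)·(-34/99) + (-1/3)·122/165 = 52/99 ≠ 1/2 ⇒ order 1.

1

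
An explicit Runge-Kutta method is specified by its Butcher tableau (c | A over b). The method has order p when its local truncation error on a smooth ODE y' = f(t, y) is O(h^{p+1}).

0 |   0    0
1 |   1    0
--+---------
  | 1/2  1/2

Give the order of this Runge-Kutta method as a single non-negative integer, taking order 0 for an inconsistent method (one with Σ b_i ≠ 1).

b = (1/2, 1/2)
c = (0, 1)
Σ b_i: 1/2·1 + 1/2·1 = 1 ✓
b·c: 1/2·1 = 1/2 ✓; 2 stages ⇒ order 2.

2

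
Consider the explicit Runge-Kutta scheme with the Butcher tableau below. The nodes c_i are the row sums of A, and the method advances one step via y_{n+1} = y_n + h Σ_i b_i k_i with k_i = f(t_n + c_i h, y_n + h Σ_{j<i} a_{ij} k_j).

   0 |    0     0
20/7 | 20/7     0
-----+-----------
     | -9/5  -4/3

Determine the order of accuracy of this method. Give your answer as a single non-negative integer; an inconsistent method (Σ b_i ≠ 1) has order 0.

0

b = (-9/5, -4/3)
c = (0, 20/7)
Σ b_i: (-9/5)·1 + (-4/3)·1 = -47/15 ≠ 1 ⇒ order 0.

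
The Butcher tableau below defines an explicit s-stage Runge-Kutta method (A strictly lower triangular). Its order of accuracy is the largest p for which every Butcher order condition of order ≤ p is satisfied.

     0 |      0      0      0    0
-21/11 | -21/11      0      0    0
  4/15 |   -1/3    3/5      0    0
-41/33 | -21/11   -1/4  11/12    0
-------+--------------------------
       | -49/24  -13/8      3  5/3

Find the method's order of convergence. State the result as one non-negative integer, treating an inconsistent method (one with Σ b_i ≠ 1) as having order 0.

b = (-49/24, -13/8, 3, 5/3)
c = (0, -21/11, 4/15, -41/33)
Ac = (0, 0, -63/55, 1429/1980)
Σ b_i: (-49/24)·1 + (-13/8)·1 + 3·1 + 5/3·1 = 1 ✓
b·c: (-13/8)·(-21/11) + 3·4/15 + 5/3·(-41/33) = 7253/3960 ≠ 1/2 ⇒ order 1.

1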